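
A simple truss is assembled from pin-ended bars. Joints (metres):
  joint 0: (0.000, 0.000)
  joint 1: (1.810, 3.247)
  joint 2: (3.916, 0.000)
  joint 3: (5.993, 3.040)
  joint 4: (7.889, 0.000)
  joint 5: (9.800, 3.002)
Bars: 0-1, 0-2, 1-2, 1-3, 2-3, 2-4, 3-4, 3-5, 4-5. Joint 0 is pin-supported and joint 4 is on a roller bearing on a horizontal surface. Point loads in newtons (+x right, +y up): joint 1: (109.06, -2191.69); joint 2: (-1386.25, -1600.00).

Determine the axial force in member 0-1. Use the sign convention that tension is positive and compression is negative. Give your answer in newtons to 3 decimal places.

-2804.639

N=6 nodes, M=9 members, R=3 reactions → 2N=12, M+R=12
member 0 (0-1): L=3.7174, (cx,cy)=(0.4869,0.8735)
member 1 (0-2): L=3.9160, (cx,cy)=(1.0000,0.0000)
member 2 (1-2): L=3.8702, (cx,cy)=(0.5442,-0.8390)
member 3 (1-3): L=4.1881, (cx,cy)=(0.9988,-0.0494)
member 4 (2-3): L=3.6818, (cx,cy)=(0.5641,0.8257)
member 5 (2-4): L=3.9730, (cx,cy)=(1.0000,0.0000)
member 6 (3-4): L=3.5828, (cx,cy)=(0.5292,-0.8485)
member 7 (3-5): L=3.8072, (cx,cy)=(1.0000,-0.0100)
member 8 (4-5): L=3.5586, (cx,cy)=(0.5370,0.8436)
solve A·x = −loads:
  F[0-1] = -2804.6391 N (compression)
  F[0-2] = +88.3849 N (tension)
  F[1-2] = +407.6335 N (tension)
  F[1-3] = -1698.5293 N (compression)
  F[2-3] = +1523.5843 N (tension)
  F[2-4] = +836.9556 N (tension)
  F[3-4] = -1581.5612 N (compression)
  F[3-5] = -0.0000 N (compression)
  F[4-5] = +0.0000 N (tension)
  Rx@0 = +1277.1900 N
  Ry@0 = +2449.7358 N
  Ry@4 = +1341.9542 N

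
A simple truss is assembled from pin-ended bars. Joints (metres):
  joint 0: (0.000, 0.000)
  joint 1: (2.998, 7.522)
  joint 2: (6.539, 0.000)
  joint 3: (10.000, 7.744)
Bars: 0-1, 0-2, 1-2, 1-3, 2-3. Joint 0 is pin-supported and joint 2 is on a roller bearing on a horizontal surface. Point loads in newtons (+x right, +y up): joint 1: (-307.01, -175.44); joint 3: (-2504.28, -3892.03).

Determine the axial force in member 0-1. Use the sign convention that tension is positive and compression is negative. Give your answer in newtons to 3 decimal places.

-1457.513

N=4 nodes, M=5 members, R=3 reactions → 2N=8, M+R=8
member 0 (0-1): L=8.0974, (cx,cy)=(0.3702,0.9289)
member 1 (0-2): L=6.5390, (cx,cy)=(1.0000,0.0000)
member 2 (1-2): L=8.3138, (cx,cy)=(0.4259,-0.9048)
member 3 (1-3): L=7.0055, (cx,cy)=(0.9995,0.0317)
member 4 (2-3): L=8.4822, (cx,cy)=(0.4080,0.9130)
solve A·x = −loads:
  F[0-1] = -1457.5134 N (compression)
  F[0-2] = -2271.6594 N (compression)
  F[1-2] = +1275.3626 N (tension)
  F[1-3] = -776.2112 N (compression)
  F[2-3] = -4236.1070 N (compression)
  Rx@0 = +2811.2900 N
  Ry@0 = +1353.9365 N
  Ry@2 = +2713.5335 N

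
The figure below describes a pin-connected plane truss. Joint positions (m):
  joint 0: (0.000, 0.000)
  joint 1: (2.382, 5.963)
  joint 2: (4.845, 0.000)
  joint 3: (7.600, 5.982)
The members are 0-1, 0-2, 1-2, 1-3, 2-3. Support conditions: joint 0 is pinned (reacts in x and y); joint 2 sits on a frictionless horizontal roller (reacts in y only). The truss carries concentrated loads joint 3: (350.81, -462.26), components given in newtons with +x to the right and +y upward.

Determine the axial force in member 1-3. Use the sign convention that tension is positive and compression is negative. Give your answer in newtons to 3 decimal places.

N=4 nodes, M=5 members, R=3 reactions → 2N=8, M+R=8
member 0 (0-1): L=6.4212, (cx,cy)=(0.3710,0.9286)
member 1 (0-2): L=4.8450, (cx,cy)=(1.0000,0.0000)
member 2 (1-2): L=6.4516, (cx,cy)=(0.3818,-0.9243)
member 3 (1-3): L=5.2180, (cx,cy)=(1.0000,0.0036)
member 4 (2-3): L=6.5859, (cx,cy)=(0.4183,0.9083)
solve A·x = −loads:
  F[0-1] = +749.4656 N (tension)
  F[0-2] = +72.7875 N (tension)
  F[1-2] = -750.7994 N (compression)
  F[1-3] = +564.6537 N (tension)
  F[2-3] = -511.1916 N (compression)
  Rx@0 = -350.8100 N
  Ry@0 = -695.9900 N
  Ry@2 = +1158.2500 N

564.654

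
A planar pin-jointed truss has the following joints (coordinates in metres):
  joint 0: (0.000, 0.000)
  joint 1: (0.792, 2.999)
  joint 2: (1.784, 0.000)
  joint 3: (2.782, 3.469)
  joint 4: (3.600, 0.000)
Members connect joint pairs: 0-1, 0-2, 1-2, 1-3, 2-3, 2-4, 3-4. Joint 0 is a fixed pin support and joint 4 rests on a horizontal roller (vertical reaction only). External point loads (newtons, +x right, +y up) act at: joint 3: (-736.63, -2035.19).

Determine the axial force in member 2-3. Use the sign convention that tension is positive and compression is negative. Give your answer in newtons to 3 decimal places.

N=5 nodes, M=7 members, R=3 reactions → 2N=10, M+R=10
member 0 (0-1): L=3.1018, (cx,cy)=(0.2553,0.9669)
member 1 (0-2): L=1.7840, (cx,cy)=(1.0000,0.0000)
member 2 (1-2): L=3.1588, (cx,cy)=(0.3140,-0.9494)
member 3 (1-3): L=2.0447, (cx,cy)=(0.9732,0.2299)
member 4 (2-3): L=3.6097, (cx,cy)=(0.2765,0.9610)
member 5 (2-4): L=1.8160, (cx,cy)=(1.0000,0.0000)
member 6 (3-4): L=3.5641, (cx,cy)=(0.2295,-0.9733)
solve A·x = −loads:
  F[0-1] = -1212.4547 N (compression)
  F[0-2] = -427.0488 N (compression)
  F[1-2] = +1073.8275 N (tension)
  F[1-3] = -664.6039 N (compression)
  F[2-3] = -1060.8528 N (compression)
  F[2-4] = +203.4801 N (tension)
  F[3-4] = -886.5908 N (compression)
  Rx@0 = +736.6300 N
  Ry@0 = +1172.2652 N
  Ry@4 = +862.9248 N

-1060.853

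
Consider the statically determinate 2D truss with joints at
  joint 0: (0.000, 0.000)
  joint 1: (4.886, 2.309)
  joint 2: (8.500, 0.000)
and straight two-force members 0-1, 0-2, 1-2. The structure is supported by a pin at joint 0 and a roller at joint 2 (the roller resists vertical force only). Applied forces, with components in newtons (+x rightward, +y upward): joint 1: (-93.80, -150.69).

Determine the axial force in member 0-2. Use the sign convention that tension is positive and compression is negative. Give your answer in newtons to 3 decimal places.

N=3 nodes, M=3 members, R=3 reactions → 2N=6, M+R=6
member 0 (0-1): L=5.4041, (cx,cy)=(0.9041,0.4273)
member 1 (0-2): L=8.5000, (cx,cy)=(1.0000,0.0000)
member 2 (1-2): L=4.2886, (cx,cy)=(0.8427,-0.5384)
solve A·x = −loads:
  F[0-1] = -209.5888 N (compression)
  F[0-2] = +95.6946 N (tension)
  F[1-2] = -113.5584 N (compression)
  Rx@0 = +93.8000 N
  Ry@0 = +89.5503 N
  Ry@2 = +61.1397 N

95.695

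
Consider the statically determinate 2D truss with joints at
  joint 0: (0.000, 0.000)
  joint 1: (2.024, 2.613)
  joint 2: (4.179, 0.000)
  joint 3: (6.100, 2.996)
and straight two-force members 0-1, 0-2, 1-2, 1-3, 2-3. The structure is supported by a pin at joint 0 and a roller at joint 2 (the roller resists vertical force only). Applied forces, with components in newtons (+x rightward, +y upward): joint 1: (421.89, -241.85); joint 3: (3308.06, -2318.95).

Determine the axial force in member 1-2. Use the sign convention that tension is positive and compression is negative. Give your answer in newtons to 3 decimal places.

-4328.143

N=4 nodes, M=5 members, R=3 reactions → 2N=8, M+R=8
member 0 (0-1): L=3.3052, (cx,cy)=(0.6124,0.7906)
member 1 (0-2): L=4.1790, (cx,cy)=(1.0000,0.0000)
member 2 (1-2): L=3.3870, (cx,cy)=(0.6363,-0.7715)
member 3 (1-3): L=4.0940, (cx,cy)=(0.9956,0.0936)
member 4 (2-3): L=3.5590, (cx,cy)=(0.5398,0.8418)
solve A·x = −loads:
  F[0-1] = +4524.1392 N (tension)
  F[0-2] = +959.5099 N (tension)
  F[1-2] = -4328.1434 N (compression)
  F[1-3] = +5124.8313 N (tension)
  F[2-3] = -3324.2277 N (compression)
  Rx@0 = -3729.9500 N
  Ry@0 = -3576.6601 N
  Ry@2 = +6137.4601 N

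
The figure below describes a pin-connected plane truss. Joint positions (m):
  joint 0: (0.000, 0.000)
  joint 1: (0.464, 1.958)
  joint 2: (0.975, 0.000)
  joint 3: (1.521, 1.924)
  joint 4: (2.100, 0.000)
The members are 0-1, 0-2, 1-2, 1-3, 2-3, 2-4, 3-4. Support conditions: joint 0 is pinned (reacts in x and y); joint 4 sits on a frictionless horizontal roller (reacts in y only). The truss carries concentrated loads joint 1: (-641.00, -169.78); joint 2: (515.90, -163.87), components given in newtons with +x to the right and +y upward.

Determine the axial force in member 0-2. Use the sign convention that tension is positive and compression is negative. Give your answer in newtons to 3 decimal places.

68.678

N=5 nodes, M=7 members, R=3 reactions → 2N=10, M+R=10
member 0 (0-1): L=2.0122, (cx,cy)=(0.2306,0.9731)
member 1 (0-2): L=0.9750, (cx,cy)=(1.0000,0.0000)
member 2 (1-2): L=2.0236, (cx,cy)=(0.2525,-0.9676)
member 3 (1-3): L=1.0575, (cx,cy)=(0.9995,-0.0321)
member 4 (2-3): L=2.0000, (cx,cy)=(0.2730,0.9620)
member 5 (2-4): L=1.1250, (cx,cy)=(1.0000,0.0000)
member 6 (3-4): L=2.0092, (cx,cy)=(0.2882,-0.9576)
solve A·x = −loads:
  F[0-1] = -840.3572 N (compression)
  F[0-2] = +68.6782 N (tension)
  F[1-2] = +660.3083 N (tension)
  F[1-3] = +280.6242 N (tension)
  F[2-3] = -493.7962 N (compression)
  F[2-4] = -145.6710 N (compression)
  F[3-4] = +505.5042 N (tension)
  Rx@0 = +125.1000 N
  Ry@0 = +817.7104 N
  Ry@4 = -484.0604 N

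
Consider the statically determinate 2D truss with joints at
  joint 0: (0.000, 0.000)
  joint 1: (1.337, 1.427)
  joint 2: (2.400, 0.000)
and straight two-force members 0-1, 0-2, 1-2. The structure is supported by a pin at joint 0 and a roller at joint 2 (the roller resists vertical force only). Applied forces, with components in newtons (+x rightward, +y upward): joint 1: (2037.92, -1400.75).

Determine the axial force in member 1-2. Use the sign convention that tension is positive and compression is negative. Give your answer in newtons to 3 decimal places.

N=3 nodes, M=3 members, R=3 reactions → 2N=6, M+R=6
member 0 (0-1): L=1.9555, (cx,cy)=(0.6837,0.7297)
member 1 (0-2): L=2.4000, (cx,cy)=(1.0000,0.0000)
member 2 (1-2): L=1.7794, (cx,cy)=(0.5974,-0.8020)
solve A·x = −loads:
  F[0-1] = +810.2805 N (tension)
  F[0-2] = +1483.9150 N (tension)
  F[1-2] = -2484.0004 N (compression)
  Rx@0 = -2037.9200 N
  Ry@0 = -591.2977 N
  Ry@2 = +1992.0477 N

-2484.000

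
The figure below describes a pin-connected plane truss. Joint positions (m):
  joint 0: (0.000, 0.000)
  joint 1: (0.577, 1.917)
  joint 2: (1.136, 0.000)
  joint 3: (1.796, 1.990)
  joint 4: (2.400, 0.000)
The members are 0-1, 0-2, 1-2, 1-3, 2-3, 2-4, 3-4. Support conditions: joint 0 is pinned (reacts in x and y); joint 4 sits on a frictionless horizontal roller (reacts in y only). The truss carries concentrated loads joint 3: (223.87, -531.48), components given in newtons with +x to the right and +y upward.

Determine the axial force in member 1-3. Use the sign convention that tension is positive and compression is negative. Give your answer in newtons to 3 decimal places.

30.264

N=5 nodes, M=7 members, R=3 reactions → 2N=10, M+R=10
member 0 (0-1): L=2.0020, (cx,cy)=(0.2882,0.9576)
member 1 (0-2): L=1.1360, (cx,cy)=(1.0000,0.0000)
member 2 (1-2): L=1.9968, (cx,cy)=(0.2799,-0.9600)
member 3 (1-3): L=1.2212, (cx,cy)=(0.9982,0.0598)
member 4 (2-3): L=2.0966, (cx,cy)=(0.3148,0.9492)
member 5 (2-4): L=1.2640, (cx,cy)=(1.0000,0.0000)
member 6 (3-4): L=2.0796, (cx,cy)=(0.2904,-0.9569)
solve A·x = −loads:
  F[0-1] = +54.1684 N (tension)
  F[0-2] = +208.2577 N (tension)
  F[1-2] = -52.1456 N (compression)
  F[1-3] = +30.2642 N (tension)
  F[2-3] = +52.7421 N (tension)
  F[2-4] = +177.0569 N (tension)
  F[3-4] = -609.6278 N (compression)
  Rx@0 = -223.8700 N
  Ry@0 = -51.8697 N
  Ry@4 = +583.3497 N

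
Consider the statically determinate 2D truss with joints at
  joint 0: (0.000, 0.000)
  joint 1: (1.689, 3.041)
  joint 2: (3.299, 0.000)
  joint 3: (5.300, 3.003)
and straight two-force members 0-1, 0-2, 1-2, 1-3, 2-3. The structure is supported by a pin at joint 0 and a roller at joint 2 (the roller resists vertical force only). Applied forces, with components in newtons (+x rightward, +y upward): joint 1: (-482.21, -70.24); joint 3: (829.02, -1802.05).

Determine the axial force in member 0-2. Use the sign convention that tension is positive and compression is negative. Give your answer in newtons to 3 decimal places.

N=4 nodes, M=5 members, R=3 reactions → 2N=8, M+R=8
member 0 (0-1): L=3.4786, (cx,cy)=(0.4855,0.8742)
member 1 (0-2): L=3.2990, (cx,cy)=(1.0000,0.0000)
member 2 (1-2): L=3.4409, (cx,cy)=(0.4679,-0.8838)
member 3 (1-3): L=3.6112, (cx,cy)=(0.9999,-0.0105)
member 4 (2-3): L=3.6086, (cx,cy)=(0.5545,0.8322)
solve A·x = −loads:
  F[0-1] = +1565.8547 N (tension)
  F[0-2] = -413.4834 N (compression)
  F[1-2] = -1652.3776 N (compression)
  F[1-3] = +2015.7642 N (tension)
  F[2-3] = -2139.9726 N (compression)
  Rx@0 = -346.8100 N
  Ry@0 = -1368.8882 N
  Ry@2 = +3241.1782 N

-413.483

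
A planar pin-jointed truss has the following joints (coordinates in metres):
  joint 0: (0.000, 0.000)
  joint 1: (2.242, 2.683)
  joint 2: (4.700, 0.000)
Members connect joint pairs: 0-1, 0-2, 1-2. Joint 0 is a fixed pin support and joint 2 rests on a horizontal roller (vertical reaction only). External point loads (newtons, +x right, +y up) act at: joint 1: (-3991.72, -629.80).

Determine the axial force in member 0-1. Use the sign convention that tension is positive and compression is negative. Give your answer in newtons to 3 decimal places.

N=3 nodes, M=3 members, R=3 reactions → 2N=6, M+R=6
member 0 (0-1): L=3.4964, (cx,cy)=(0.6412,0.7674)
member 1 (0-2): L=4.7000, (cx,cy)=(1.0000,0.0000)
member 2 (1-2): L=3.6387, (cx,cy)=(0.6755,-0.7373)
solve A·x = −loads:
  F[0-1] = -3398.7604 N (compression)
  F[0-2] = -1812.3509 N (compression)
  F[1-2] = +2682.9252 N (tension)
  Rx@0 = +3991.7200 N
  Ry@0 = +2608.0496 N
  Ry@2 = -1978.2496 N

-3398.760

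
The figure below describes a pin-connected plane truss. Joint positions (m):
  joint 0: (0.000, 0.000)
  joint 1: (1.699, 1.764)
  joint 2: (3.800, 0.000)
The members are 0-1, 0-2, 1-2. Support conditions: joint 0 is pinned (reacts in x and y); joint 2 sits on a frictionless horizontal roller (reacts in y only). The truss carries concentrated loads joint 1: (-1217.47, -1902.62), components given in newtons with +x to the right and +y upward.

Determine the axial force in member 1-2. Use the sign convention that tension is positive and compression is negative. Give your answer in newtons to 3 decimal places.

N=3 nodes, M=3 members, R=3 reactions → 2N=6, M+R=6
member 0 (0-1): L=2.4491, (cx,cy)=(0.6937,0.7203)
member 1 (0-2): L=3.8000, (cx,cy)=(1.0000,0.0000)
member 2 (1-2): L=2.7433, (cx,cy)=(0.7659,-0.6430)
solve A·x = −loads:
  F[0-1] = -2245.2010 N (compression)
  F[0-2] = +340.0536 N (tension)
  F[1-2] = -444.0178 N (compression)
  Rx@0 = +1217.4700 N
  Ry@0 = +1617.1110 N
  Ry@2 = +285.5090 N

-444.018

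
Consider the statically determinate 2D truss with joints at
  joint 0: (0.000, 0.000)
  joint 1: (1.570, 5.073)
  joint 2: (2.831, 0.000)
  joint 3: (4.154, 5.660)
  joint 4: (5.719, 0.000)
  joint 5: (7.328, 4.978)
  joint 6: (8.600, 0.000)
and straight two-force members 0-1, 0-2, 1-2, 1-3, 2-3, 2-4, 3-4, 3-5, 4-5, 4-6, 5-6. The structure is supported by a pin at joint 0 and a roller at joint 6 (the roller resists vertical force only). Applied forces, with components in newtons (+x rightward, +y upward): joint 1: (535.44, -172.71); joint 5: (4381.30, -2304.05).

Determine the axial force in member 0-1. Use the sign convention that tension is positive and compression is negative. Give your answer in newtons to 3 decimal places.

N=7 nodes, M=11 members, R=3 reactions → 2N=14, M+R=14
member 0 (0-1): L=5.3104, (cx,cy)=(0.2956,0.9553)
member 1 (0-2): L=2.8310, (cx,cy)=(1.0000,0.0000)
member 2 (1-2): L=5.2274, (cx,cy)=(0.2412,-0.9705)
member 3 (1-3): L=2.6498, (cx,cy)=(0.9752,0.2215)
member 4 (2-3): L=5.8126, (cx,cy)=(0.2276,0.9738)
member 5 (2-4): L=2.8880, (cx,cy)=(1.0000,0.0000)
member 6 (3-4): L=5.8724, (cx,cy)=(0.2665,-0.9638)
member 7 (3-5): L=3.2464, (cx,cy)=(0.9777,-0.2101)
member 8 (4-5): L=5.2316, (cx,cy)=(0.3076,0.9515)
member 9 (4-6): L=2.8810, (cx,cy)=(1.0000,0.0000)
member 10 (5-6): L=5.1379, (cx,cy)=(0.2476,-0.9689)
solve A·x = −loads:
  F[0-1] = +2480.8417 N (tension)
  F[0-2] = +4183.2868 N (tension)
  F[1-2] = -2436.1147 N (compression)
  F[1-3] = +805.6947 N (tension)
  F[2-3] = +2427.8980 N (tension)
  F[2-4] = +3043.0081 N (tension)
  F[3-4] = -3121.8862 N (compression)
  F[3-5] = +2219.8156 N (tension)
  F[4-5] = +3162.2555 N (tension)
  F[4-6] = +1238.4500 N (tension)
  F[5-6] = -5002.4267 N (compression)
  Rx@0 = -4916.7400 N
  Ry@0 = -2369.9414 N
  Ry@6 = +4846.7014 N

2480.842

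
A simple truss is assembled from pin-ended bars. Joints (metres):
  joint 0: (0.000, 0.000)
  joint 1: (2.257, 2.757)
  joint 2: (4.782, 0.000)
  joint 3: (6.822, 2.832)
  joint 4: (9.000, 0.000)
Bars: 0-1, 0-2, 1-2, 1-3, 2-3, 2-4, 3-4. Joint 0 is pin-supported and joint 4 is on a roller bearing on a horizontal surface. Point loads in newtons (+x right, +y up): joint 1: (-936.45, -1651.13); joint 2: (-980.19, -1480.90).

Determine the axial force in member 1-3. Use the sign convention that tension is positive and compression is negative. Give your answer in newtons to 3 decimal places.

-1377.886

N=5 nodes, M=7 members, R=3 reactions → 2N=10, M+R=10
member 0 (0-1): L=3.5630, (cx,cy)=(0.6335,0.7738)
member 1 (0-2): L=4.7820, (cx,cy)=(1.0000,0.0000)
member 2 (1-2): L=3.7385, (cx,cy)=(0.6754,-0.7375)
member 3 (1-3): L=4.5656, (cx,cy)=(0.9999,0.0164)
member 4 (2-3): L=3.4902, (cx,cy)=(0.5845,0.8114)
member 5 (2-4): L=4.2180, (cx,cy)=(1.0000,0.0000)
member 6 (3-4): L=3.5727, (cx,cy)=(0.6096,-0.7927)
solve A·x = −loads:
  F[0-1] = -2866.4107 N (compression)
  F[0-2] = -100.9072 N (compression)
  F[1-2] = +737.9619 N (tension)
  F[1-3] = -1377.8864 N (compression)
  F[2-3] = +1154.4030 N (tension)
  F[2-4] = +702.9683 N (tension)
  F[3-4] = -1153.1072 N (compression)
  Rx@0 = +1916.6400 N
  Ry@0 = +2217.9776 N
  Ry@4 = +914.0524 N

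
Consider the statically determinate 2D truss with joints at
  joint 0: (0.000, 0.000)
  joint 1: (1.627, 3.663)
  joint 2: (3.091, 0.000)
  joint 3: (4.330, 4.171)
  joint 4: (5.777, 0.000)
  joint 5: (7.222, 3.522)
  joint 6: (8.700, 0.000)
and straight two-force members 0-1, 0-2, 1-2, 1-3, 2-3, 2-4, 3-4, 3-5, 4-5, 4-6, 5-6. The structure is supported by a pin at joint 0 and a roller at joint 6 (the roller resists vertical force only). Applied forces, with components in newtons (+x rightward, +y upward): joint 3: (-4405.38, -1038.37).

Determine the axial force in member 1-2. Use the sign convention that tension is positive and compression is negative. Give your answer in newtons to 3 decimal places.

N=7 nodes, M=11 members, R=3 reactions → 2N=14, M+R=14
member 0 (0-1): L=4.0081, (cx,cy)=(0.4059,0.9139)
member 1 (0-2): L=3.0910, (cx,cy)=(1.0000,0.0000)
member 2 (1-2): L=3.9447, (cx,cy)=(0.3711,-0.9286)
member 3 (1-3): L=2.7503, (cx,cy)=(0.9828,0.1847)
member 4 (2-3): L=4.3511, (cx,cy)=(0.2848,0.9586)
member 5 (2-4): L=2.6860, (cx,cy)=(1.0000,0.0000)
member 6 (3-4): L=4.4149, (cx,cy)=(0.3278,-0.9448)
member 7 (3-5): L=2.9639, (cx,cy)=(0.9757,-0.2190)
member 8 (4-5): L=3.8069, (cx,cy)=(0.3796,0.9252)
member 9 (4-6): L=2.9230, (cx,cy)=(1.0000,0.0000)
member 10 (5-6): L=3.8196, (cx,cy)=(0.3870,-0.9221)
solve A·x = −loads:
  F[0-1] = -2881.7275 N (compression)
  F[0-2] = -3235.6000 N (compression)
  F[1-2] = +2417.8099 N (tension)
  F[1-3] = -2103.2873 N (compression)
  F[2-3] = -2342.0945 N (compression)
  F[2-4] = -1671.3627 N (compression)
  F[3-4] = +1400.5563 N (tension)
  F[3-5] = +1242.4735 N (tension)
  F[4-5] = -1430.2290 N (compression)
  F[4-6] = -669.4445 N (compression)
  F[5-6] = +1730.0251 N (tension)
  Rx@0 = +4405.3800 N
  Ry@0 = +2633.6226 N
  Ry@6 = -1595.2526 N

2417.810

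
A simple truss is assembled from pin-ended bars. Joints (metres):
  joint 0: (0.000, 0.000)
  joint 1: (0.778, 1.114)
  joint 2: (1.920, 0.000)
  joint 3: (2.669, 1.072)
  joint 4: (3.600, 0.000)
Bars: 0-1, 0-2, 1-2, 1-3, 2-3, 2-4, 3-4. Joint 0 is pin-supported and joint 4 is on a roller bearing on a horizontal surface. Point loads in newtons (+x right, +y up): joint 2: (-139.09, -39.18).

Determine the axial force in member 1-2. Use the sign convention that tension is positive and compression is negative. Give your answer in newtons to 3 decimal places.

27.210

N=5 nodes, M=7 members, R=3 reactions → 2N=10, M+R=10
member 0 (0-1): L=1.3588, (cx,cy)=(0.5726,0.8199)
member 1 (0-2): L=1.9200, (cx,cy)=(1.0000,0.0000)
member 2 (1-2): L=1.5954, (cx,cy)=(0.7158,-0.6983)
member 3 (1-3): L=1.8915, (cx,cy)=(0.9998,-0.0222)
member 4 (2-3): L=1.3077, (cx,cy)=(0.5727,0.8197)
member 5 (2-4): L=1.6800, (cx,cy)=(1.0000,0.0000)
member 6 (3-4): L=1.4198, (cx,cy)=(0.6557,-0.7550)
solve A·x = −loads:
  F[0-1] = -22.3015 N (compression)
  F[0-2] = -126.3207 N (compression)
  F[1-2] = +27.2102 N (tension)
  F[1-3] = -32.2550 N (compression)
  F[2-3] = +24.6175 N (tension)
  F[2-4] = +18.1476 N (tension)
  F[3-4] = -27.6763 N (compression)
  Rx@0 = +139.0900 N
  Ry@0 = +18.2840 N
  Ry@4 = +20.8960 N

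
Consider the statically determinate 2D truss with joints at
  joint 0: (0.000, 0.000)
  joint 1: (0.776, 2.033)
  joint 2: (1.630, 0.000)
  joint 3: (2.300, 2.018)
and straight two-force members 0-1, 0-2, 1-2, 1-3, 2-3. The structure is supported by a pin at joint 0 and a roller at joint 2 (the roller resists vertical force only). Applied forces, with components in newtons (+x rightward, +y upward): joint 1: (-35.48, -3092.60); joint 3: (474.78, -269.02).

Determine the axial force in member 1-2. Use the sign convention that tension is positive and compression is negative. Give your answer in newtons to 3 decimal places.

N=4 nodes, M=5 members, R=3 reactions → 2N=8, M+R=8
member 0 (0-1): L=2.1761, (cx,cy)=(0.3566,0.9343)
member 1 (0-2): L=1.6300, (cx,cy)=(1.0000,0.0000)
member 2 (1-2): L=2.2051, (cx,cy)=(0.3873,-0.9220)
member 3 (1-3): L=1.5241, (cx,cy)=(1.0000,-0.0098)
member 4 (2-3): L=2.1263, (cx,cy)=(0.3151,0.9491)
solve A·x = −loads:
  F[0-1] = -1034.1645 N (compression)
  F[0-2] = +808.0900 N (tension)
  F[1-2] = -2312.4241 N (compression)
  F[1-3] = +562.2877 N (tension)
  F[2-3] = -277.6287 N (compression)
  Rx@0 = -439.3000 N
  Ry@0 = +966.1729 N
  Ry@2 = +2395.4471 N

-2312.424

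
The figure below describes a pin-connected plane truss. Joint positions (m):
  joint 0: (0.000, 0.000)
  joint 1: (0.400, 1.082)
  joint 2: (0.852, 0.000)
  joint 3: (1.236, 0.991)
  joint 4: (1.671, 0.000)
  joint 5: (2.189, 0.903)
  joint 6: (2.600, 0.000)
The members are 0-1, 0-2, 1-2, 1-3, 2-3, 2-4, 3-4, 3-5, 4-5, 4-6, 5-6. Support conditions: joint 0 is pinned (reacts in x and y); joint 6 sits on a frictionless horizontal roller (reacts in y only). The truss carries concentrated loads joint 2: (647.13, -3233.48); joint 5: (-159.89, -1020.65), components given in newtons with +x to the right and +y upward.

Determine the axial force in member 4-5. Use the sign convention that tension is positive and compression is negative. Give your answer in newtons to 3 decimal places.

N=7 nodes, M=11 members, R=3 reactions → 2N=14, M+R=14
member 0 (0-1): L=1.1536, (cx,cy)=(0.3467,0.9380)
member 1 (0-2): L=0.8520, (cx,cy)=(1.0000,0.0000)
member 2 (1-2): L=1.1726, (cx,cy)=(0.3855,-0.9227)
member 3 (1-3): L=0.8409, (cx,cy)=(0.9941,-0.1082)
member 4 (2-3): L=1.0628, (cx,cy)=(0.3613,0.9324)
member 5 (2-4): L=0.8190, (cx,cy)=(1.0000,0.0000)
member 6 (3-4): L=1.0823, (cx,cy)=(0.4019,-0.9157)
member 7 (3-5): L=0.9571, (cx,cy)=(0.9958,-0.0919)
member 8 (4-5): L=1.0410, (cx,cy)=(0.4976,0.8674)
member 9 (4-6): L=0.9290, (cx,cy)=(1.0000,0.0000)
member 10 (5-6): L=0.9921, (cx,cy)=(0.4143,-0.9102)
solve A·x = −loads:
  F[0-1] = -2548.9056 N (compression)
  F[0-2] = +1371.0721 N (tension)
  F[1-2] = +2823.6502 N (tension)
  F[1-3] = -1983.8945 N (compression)
  F[2-3] = +673.5323 N (tension)
  F[2-4] = +1569.0001 N (tension)
  F[3-4] = -777.4915 N (compression)
  F[3-5] = -1422.4160 N (compression)
  F[4-5] = +820.7437 N (tension)
  F[4-6] = +848.1093 N (tension)
  F[5-6] = -2047.2948 N (compression)
  Rx@0 = -487.2400 N
  Ry@0 = +2390.7657 N
  Ry@6 = +1863.3643 N

820.744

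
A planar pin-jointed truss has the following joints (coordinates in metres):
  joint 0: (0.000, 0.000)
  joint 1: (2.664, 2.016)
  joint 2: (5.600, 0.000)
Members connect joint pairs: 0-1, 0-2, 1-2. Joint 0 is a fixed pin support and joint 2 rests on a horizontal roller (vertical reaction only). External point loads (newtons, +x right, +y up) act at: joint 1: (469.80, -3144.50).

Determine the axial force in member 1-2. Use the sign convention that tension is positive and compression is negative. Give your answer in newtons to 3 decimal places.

N=3 nodes, M=3 members, R=3 reactions → 2N=6, M+R=6
member 0 (0-1): L=3.3408, (cx,cy)=(0.7974,0.6034)
member 1 (0-2): L=5.6000, (cx,cy)=(1.0000,0.0000)
member 2 (1-2): L=3.5615, (cx,cy)=(0.8244,-0.5661)
solve A·x = −loads:
  F[0-1] = -2451.7465 N (compression)
  F[0-2] = +2424.8383 N (tension)
  F[1-2] = -2941.4459 N (compression)
  Rx@0 = -469.8000 N
  Ry@0 = +1479.4884 N
  Ry@2 = +1665.0116 N

-2941.446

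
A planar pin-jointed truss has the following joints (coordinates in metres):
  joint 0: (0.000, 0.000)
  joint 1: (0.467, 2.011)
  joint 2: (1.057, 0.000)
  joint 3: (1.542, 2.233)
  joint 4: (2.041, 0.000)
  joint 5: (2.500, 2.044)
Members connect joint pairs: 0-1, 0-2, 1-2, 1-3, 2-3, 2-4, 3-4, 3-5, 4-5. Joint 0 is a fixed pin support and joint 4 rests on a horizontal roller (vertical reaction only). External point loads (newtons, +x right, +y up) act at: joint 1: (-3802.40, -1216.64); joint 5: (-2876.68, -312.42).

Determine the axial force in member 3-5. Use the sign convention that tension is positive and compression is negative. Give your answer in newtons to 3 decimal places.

N=6 nodes, M=9 members, R=3 reactions → 2N=12, M+R=12
member 0 (0-1): L=2.0645, (cx,cy)=(0.2262,0.9741)
member 1 (0-2): L=1.0570, (cx,cy)=(1.0000,0.0000)
member 2 (1-2): L=2.0958, (cx,cy)=(0.2815,-0.9596)
member 3 (1-3): L=1.0977, (cx,cy)=(0.9793,0.2022)
member 4 (2-3): L=2.2851, (cx,cy)=(0.2122,0.9772)
member 5 (2-4): L=0.9840, (cx,cy)=(1.0000,0.0000)
member 6 (3-4): L=2.2881, (cx,cy)=(0.2181,-0.9759)
member 7 (3-5): L=0.9765, (cx,cy)=(0.9811,-0.1936)
member 8 (4-5): L=2.0949, (cx,cy)=(0.2191,0.9757)
solve A·x = −loads:
  F[0-1] = -7694.8700 N (compression)
  F[0-2] = -4938.4729 N (compression)
  F[1-2] = +6588.0054 N (tension)
  F[1-3] = +211.5055 N (tension)
  F[2-3] = -6468.9445 N (compression)
  F[2-4] = -1710.7945 N (compression)
  F[3-4] = +6976.9174 N (tension)
  F[3-5] = -2739.2630 N (compression)
  F[4-5] = -863.6027 N (compression)
  Rx@0 = +6679.0800 N
  Ry@0 = +7495.4194 N
  Ry@4 = -5966.3594 N

-2739.263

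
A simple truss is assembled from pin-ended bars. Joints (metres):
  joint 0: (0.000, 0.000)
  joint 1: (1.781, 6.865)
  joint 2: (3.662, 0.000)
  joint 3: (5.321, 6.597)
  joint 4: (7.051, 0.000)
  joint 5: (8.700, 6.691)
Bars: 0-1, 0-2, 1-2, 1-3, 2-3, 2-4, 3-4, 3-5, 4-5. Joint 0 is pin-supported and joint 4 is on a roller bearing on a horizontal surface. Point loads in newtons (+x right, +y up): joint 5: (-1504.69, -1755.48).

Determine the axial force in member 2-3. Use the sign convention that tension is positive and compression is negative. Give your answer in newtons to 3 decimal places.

-1092.251

N=6 nodes, M=9 members, R=3 reactions → 2N=12, M+R=12
member 0 (0-1): L=7.0923, (cx,cy)=(0.2511,0.9680)
member 1 (0-2): L=3.6620, (cx,cy)=(1.0000,0.0000)
member 2 (1-2): L=7.1180, (cx,cy)=(0.2643,-0.9645)
member 3 (1-3): L=3.5501, (cx,cy)=(0.9971,-0.0755)
member 4 (2-3): L=6.8024, (cx,cy)=(0.2439,0.9698)
member 5 (2-4): L=3.3890, (cx,cy)=(1.0000,0.0000)
member 6 (3-4): L=6.8201, (cx,cy)=(0.2537,-0.9673)
member 7 (3-5): L=3.3803, (cx,cy)=(0.9996,0.0278)
member 8 (4-5): L=6.8912, (cx,cy)=(0.2393,0.9709)
solve A·x = −loads:
  F[0-1] = -1050.9936 N (compression)
  F[0-2] = -1240.7658 N (compression)
  F[1-2] = +1098.3123 N (tension)
  F[1-3] = -555.7483 N (compression)
  F[2-3] = -1092.2507 N (compression)
  F[2-4] = -684.1446 N (compression)
  F[3-4] = +1020.6702 N (tension)
  F[3-5] = -1079.8695 N (compression)
  F[4-5] = -1777.0785 N (compression)
  Rx@0 = +1504.6900 N
  Ry@0 = +1017.3159 N
  Ry@4 = +738.1641 N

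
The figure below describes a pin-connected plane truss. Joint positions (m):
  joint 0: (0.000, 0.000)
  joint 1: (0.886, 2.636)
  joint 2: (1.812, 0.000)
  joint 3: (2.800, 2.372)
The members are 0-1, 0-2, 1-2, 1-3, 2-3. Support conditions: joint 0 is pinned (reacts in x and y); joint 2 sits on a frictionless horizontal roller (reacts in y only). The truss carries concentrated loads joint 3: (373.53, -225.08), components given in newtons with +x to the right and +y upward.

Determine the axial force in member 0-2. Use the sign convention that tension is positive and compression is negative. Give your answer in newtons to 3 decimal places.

167.930

N=4 nodes, M=5 members, R=3 reactions → 2N=8, M+R=8
member 0 (0-1): L=2.7809, (cx,cy)=(0.3186,0.9479)
member 1 (0-2): L=1.8120, (cx,cy)=(1.0000,0.0000)
member 2 (1-2): L=2.7939, (cx,cy)=(0.3314,-0.9435)
member 3 (1-3): L=1.9321, (cx,cy)=(0.9906,-0.1366)
member 4 (2-3): L=2.5695, (cx,cy)=(0.3845,0.9231)
solve A·x = −loads:
  F[0-1] = +645.3238 N (tension)
  F[0-2] = +167.9298 N (tension)
  F[1-2] = -712.9431 N (compression)
  F[1-3] = +446.0778 N (tension)
  F[2-3] = -177.7977 N (compression)
  Rx@0 = -373.5300 N
  Ry@0 = -611.6955 N
  Ry@2 = +836.7755 N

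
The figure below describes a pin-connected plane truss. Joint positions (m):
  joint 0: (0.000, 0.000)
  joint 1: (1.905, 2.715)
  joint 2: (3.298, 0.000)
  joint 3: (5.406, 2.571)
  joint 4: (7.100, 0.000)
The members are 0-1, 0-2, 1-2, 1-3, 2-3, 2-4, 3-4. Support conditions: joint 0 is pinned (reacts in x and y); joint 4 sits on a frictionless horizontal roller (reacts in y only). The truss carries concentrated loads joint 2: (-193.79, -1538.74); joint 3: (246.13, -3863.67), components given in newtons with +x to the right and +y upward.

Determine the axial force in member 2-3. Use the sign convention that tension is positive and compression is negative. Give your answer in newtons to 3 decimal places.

N=5 nodes, M=7 members, R=3 reactions → 2N=10, M+R=10
member 0 (0-1): L=3.3167, (cx,cy)=(0.5744,0.8186)
member 1 (0-2): L=3.2980, (cx,cy)=(1.0000,0.0000)
member 2 (1-2): L=3.0515, (cx,cy)=(0.4565,-0.8897)
member 3 (1-3): L=3.5040, (cx,cy)=(0.9992,-0.0411)
member 4 (2-3): L=3.3247, (cx,cy)=(0.6340,0.7733)
member 5 (2-4): L=3.8020, (cx,cy)=(1.0000,0.0000)
member 6 (3-4): L=3.0789, (cx,cy)=(0.5502,-0.8350)
solve A·x = −loads:
  F[0-1] = -2023.8319 N (compression)
  F[0-2] = +1214.7736 N (tension)
  F[1-2] = +1957.0705 N (tension)
  F[1-3] = -2057.5672 N (compression)
  F[2-3] = -261.8843 N (compression)
  F[2-4] = +2468.0040 N (tension)
  F[3-4] = -4485.6897 N (compression)
  Rx@0 = -52.3400 N
  Ry@0 = +1656.6967 N
  Ry@4 = +3745.7133 N

-261.884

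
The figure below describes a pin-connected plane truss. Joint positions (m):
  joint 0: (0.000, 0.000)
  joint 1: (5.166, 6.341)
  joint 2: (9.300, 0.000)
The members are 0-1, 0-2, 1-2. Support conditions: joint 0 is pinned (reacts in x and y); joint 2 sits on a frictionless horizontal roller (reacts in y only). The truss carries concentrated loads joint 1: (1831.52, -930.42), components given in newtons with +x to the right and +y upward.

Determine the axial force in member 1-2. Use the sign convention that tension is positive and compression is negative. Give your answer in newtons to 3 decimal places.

-2107.700

N=3 nodes, M=3 members, R=3 reactions → 2N=6, M+R=6
member 0 (0-1): L=8.1790, (cx,cy)=(0.6316,0.7753)
member 1 (0-2): L=9.3000, (cx,cy)=(1.0000,0.0000)
member 2 (1-2): L=7.5696, (cx,cy)=(0.5461,-0.8377)
solve A·x = −loads:
  F[0-1] = +1077.2825 N (tension)
  F[0-2] = +1151.0884 N (tension)
  F[1-2] = -2107.7003 N (compression)
  Rx@0 = -1831.5200 N
  Ry@0 = -835.1948 N
  Ry@2 = +1765.6148 N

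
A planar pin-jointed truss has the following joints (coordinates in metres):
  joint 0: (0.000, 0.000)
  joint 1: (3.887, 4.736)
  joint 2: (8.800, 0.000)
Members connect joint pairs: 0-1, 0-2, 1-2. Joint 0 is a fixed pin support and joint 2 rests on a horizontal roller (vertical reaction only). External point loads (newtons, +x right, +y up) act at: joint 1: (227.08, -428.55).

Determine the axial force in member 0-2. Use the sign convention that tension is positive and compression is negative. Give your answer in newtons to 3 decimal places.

N=3 nodes, M=3 members, R=3 reactions → 2N=6, M+R=6
member 0 (0-1): L=6.1269, (cx,cy)=(0.6344,0.7730)
member 1 (0-2): L=8.8000, (cx,cy)=(1.0000,0.0000)
member 2 (1-2): L=6.8240, (cx,cy)=(0.7200,-0.6940)
solve A·x = −loads:
  F[0-1] = -151.4215 N (compression)
  F[0-2] = +323.1447 N (tension)
  F[1-2] = -448.8391 N (compression)
  Rx@0 = -227.0800 N
  Ry@0 = +117.0472 N
  Ry@2 = +311.5028 N

323.145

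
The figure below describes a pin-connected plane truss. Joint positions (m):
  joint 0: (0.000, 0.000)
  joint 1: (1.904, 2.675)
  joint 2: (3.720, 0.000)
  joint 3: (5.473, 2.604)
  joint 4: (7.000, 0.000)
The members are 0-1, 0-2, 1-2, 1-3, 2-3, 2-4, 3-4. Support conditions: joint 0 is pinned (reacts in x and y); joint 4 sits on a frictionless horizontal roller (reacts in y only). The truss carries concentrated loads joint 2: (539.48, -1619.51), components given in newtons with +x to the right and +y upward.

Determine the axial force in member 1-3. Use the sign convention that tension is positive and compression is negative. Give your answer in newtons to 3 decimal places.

-1069.965

N=5 nodes, M=7 members, R=3 reactions → 2N=10, M+R=10
member 0 (0-1): L=3.2834, (cx,cy)=(0.5799,0.8147)
member 1 (0-2): L=3.7200, (cx,cy)=(1.0000,0.0000)
member 2 (1-2): L=3.2332, (cx,cy)=(0.5617,-0.8274)
member 3 (1-3): L=3.5697, (cx,cy)=(0.9998,-0.0199)
member 4 (2-3): L=3.1391, (cx,cy)=(0.5584,0.8295)
member 5 (2-4): L=3.2800, (cx,cy)=(1.0000,0.0000)
member 6 (3-4): L=3.0187, (cx,cy)=(0.5058,-0.8626)
solve A·x = −loads:
  F[0-1] = -931.4552 N (compression)
  F[0-2] = +1079.6153 N (tension)
  F[1-2] = +942.9262 N (tension)
  F[1-3] = -1069.9654 N (compression)
  F[2-3] = +1011.8504 N (tension)
  F[2-4] = +504.6922 N (tension)
  F[3-4] = -997.7171 N (compression)
  Rx@0 = -539.4800 N
  Ry@0 = +758.8561 N
  Ry@4 = +860.6539 N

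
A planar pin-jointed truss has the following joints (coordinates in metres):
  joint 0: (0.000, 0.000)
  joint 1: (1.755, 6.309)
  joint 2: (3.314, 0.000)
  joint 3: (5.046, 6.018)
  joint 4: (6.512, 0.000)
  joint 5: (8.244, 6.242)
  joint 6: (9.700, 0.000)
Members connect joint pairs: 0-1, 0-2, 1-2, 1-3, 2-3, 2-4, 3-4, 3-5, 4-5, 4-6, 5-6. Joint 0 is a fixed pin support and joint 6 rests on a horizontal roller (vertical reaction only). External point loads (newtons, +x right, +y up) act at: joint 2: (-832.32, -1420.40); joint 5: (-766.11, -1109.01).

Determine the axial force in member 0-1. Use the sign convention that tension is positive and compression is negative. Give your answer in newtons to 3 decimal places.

N=7 nodes, M=11 members, R=3 reactions → 2N=14, M+R=14
member 0 (0-1): L=6.5485, (cx,cy)=(0.2680,0.9634)
member 1 (0-2): L=3.3140, (cx,cy)=(1.0000,0.0000)
member 2 (1-2): L=6.4988, (cx,cy)=(0.2399,-0.9708)
member 3 (1-3): L=3.3038, (cx,cy)=(0.9961,-0.0881)
member 4 (2-3): L=6.2623, (cx,cy)=(0.2766,0.9610)
member 5 (2-4): L=3.1980, (cx,cy)=(1.0000,0.0000)
member 6 (3-4): L=6.1940, (cx,cy)=(0.2367,-0.9716)
member 7 (3-5): L=3.2058, (cx,cy)=(0.9976,0.0699)
member 8 (4-5): L=6.4778, (cx,cy)=(0.2674,0.9636)
member 9 (4-6): L=3.1880, (cx,cy)=(1.0000,0.0000)
member 10 (5-6): L=6.4096, (cx,cy)=(0.2272,-0.9739)
solve A·x = −loads:
  F[0-1] = -1655.1282 N (compression)
  F[0-2] = -1154.8585 N (compression)
  F[1-2] = +1720.5409 N (tension)
  F[1-3] = -859.6560 N (compression)
  F[2-3] = -260.0444 N (compression)
  F[2-4] = +162.1272 N (tension)
  F[3-4] = +110.4728 N (tension)
  F[3-5] = -956.7223 N (compression)
  F[4-5] = -111.3893 N (compression)
  F[4-6] = +218.0565 N (tension)
  F[5-6] = -959.9223 N (compression)
  Rx@0 = +1598.4300 N
  Ry@0 = +1594.5826 N
  Ry@6 = +934.8274 N

-1655.128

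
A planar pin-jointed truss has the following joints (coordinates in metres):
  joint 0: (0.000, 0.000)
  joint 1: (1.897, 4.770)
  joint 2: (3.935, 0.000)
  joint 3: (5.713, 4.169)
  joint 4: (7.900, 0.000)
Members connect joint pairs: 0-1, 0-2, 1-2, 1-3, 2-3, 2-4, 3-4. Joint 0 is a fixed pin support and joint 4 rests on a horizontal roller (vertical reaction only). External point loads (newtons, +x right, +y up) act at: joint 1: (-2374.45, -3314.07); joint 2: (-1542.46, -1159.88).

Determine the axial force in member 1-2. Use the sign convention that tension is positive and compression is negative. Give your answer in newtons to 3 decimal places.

N=5 nodes, M=7 members, R=3 reactions → 2N=10, M+R=10
member 0 (0-1): L=5.1334, (cx,cy)=(0.3695,0.9292)
member 1 (0-2): L=3.9350, (cx,cy)=(1.0000,0.0000)
member 2 (1-2): L=5.1871, (cx,cy)=(0.3929,-0.9196)
member 3 (1-3): L=3.8630, (cx,cy)=(0.9878,-0.1556)
member 4 (2-3): L=4.5323, (cx,cy)=(0.3923,0.9198)
member 5 (2-4): L=3.9650, (cx,cy)=(1.0000,0.0000)
member 6 (3-4): L=4.7078, (cx,cy)=(0.4645,-0.8855)
solve A·x = −loads:
  F[0-1] = -4879.5047 N (compression)
  F[0-2] = -2113.7248 N (compression)
  F[1-2] = +1317.5423 N (tension)
  F[1-3] = +54.2694 N (tension)
  F[2-3] = -56.2161 N (compression)
  F[2-4] = -31.5554 N (compression)
  F[3-4] = +67.9273 N (tension)
  Rx@0 = +3916.9100 N
  Ry@0 = +4534.1029 N
  Ry@4 = -60.1529 N

1317.542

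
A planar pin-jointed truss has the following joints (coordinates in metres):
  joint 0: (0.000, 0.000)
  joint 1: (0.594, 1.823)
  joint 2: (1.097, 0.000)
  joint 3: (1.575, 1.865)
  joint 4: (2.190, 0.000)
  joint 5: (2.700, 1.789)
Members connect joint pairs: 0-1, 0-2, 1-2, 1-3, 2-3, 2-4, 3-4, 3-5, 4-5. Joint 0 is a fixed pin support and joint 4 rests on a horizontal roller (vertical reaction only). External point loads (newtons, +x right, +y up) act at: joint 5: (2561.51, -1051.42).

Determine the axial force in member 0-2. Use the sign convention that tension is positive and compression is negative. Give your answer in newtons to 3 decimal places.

1799.921

N=6 nodes, M=9 members, R=3 reactions → 2N=12, M+R=12
member 0 (0-1): L=1.9173, (cx,cy)=(0.3098,0.9508)
member 1 (0-2): L=1.0970, (cx,cy)=(1.0000,0.0000)
member 2 (1-2): L=1.8911, (cx,cy)=(0.2660,-0.9640)
member 3 (1-3): L=0.9819, (cx,cy)=(0.9991,0.0428)
member 4 (2-3): L=1.9253, (cx,cy)=(0.2483,0.9687)
member 5 (2-4): L=1.0930, (cx,cy)=(1.0000,0.0000)
member 6 (3-4): L=1.9638, (cx,cy)=(0.3132,-0.9497)
member 7 (3-5): L=1.1276, (cx,cy)=(0.9977,-0.0674)
member 8 (4-5): L=1.8603, (cx,cy)=(0.2742,0.9617)
solve A·x = −loads:
  F[0-1] = +2458.2834 N (tension)
  F[0-2] = +1799.9206 N (tension)
  F[1-2] = -2362.9380 N (compression)
  F[1-3] = +1391.3567 N (tension)
  F[2-3] = +2351.4466 N (tension)
  F[2-4] = +587.6204 N (tension)
  F[3-4] = -2660.8246 N (compression)
  F[3-5] = +2813.5805 N (tension)
  F[4-5] = -896.1129 N (compression)
  Rx@0 = -2561.5100 N
  Ry@0 = -2337.3359 N
  Ry@4 = +3388.7559 N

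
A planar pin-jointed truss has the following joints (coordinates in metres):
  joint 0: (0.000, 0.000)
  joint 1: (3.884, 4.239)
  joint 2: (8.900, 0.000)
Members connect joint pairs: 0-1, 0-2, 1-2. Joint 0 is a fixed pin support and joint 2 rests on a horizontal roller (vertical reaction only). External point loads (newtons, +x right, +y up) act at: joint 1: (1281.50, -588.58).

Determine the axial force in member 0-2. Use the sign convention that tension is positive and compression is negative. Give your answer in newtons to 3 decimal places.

1026.188

N=3 nodes, M=3 members, R=3 reactions → 2N=6, M+R=6
member 0 (0-1): L=5.7493, (cx,cy)=(0.6756,0.7373)
member 1 (0-2): L=8.9000, (cx,cy)=(1.0000,0.0000)
member 2 (1-2): L=6.5673, (cx,cy)=(0.7638,-0.6455)
solve A·x = −loads:
  F[0-1] = +377.9264 N (tension)
  F[0-2] = +1026.1883 N (tension)
  F[1-2] = -1343.5571 N (compression)
  Rx@0 = -1281.5000 N
  Ry@0 = -278.6473 N
  Ry@2 = +867.2273 N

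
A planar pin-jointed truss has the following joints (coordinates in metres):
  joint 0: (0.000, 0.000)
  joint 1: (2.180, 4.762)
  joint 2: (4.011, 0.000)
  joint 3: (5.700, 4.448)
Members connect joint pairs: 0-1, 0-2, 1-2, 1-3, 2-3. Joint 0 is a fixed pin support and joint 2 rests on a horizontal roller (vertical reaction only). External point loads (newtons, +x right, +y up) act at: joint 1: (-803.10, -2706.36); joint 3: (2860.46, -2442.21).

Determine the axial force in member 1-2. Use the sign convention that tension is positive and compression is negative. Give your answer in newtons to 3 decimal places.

N=4 nodes, M=5 members, R=3 reactions → 2N=8, M+R=8
member 0 (0-1): L=5.2373, (cx,cy)=(0.4162,0.9093)
member 1 (0-2): L=4.0110, (cx,cy)=(1.0000,0.0000)
member 2 (1-2): L=5.1019, (cx,cy)=(0.3589,-0.9334)
member 3 (1-3): L=3.5340, (cx,cy)=(0.9960,-0.0889)
member 4 (2-3): L=4.7579, (cx,cy)=(0.3550,0.9349)
solve A·x = −loads:
  F[0-1] = +2212.3646 N (tension)
  F[0-2] = +1136.4698 N (tension)
  F[1-2] = -5404.8416 N (compression)
  F[1-3] = +3678.2664 N (tension)
  F[2-3] = -2262.7632 N (compression)
  Rx@0 = -2057.3600 N
  Ry@0 = -2011.5960 N
  Ry@2 = +7160.1660 N

-5404.842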